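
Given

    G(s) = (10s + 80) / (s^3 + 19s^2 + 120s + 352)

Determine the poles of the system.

The poles are the roots of the denominator s^3 + 19s^2 + 120s + 352 = 0.
Trying s = -11: the polynomial evaluates to 0, so (s + 11) is a factor.
Dividing out leaves s^2 + 8s + 32 = 0.
The quadratic formula then gives s = -4 ± 4j.

s = -4 ± 4j, -11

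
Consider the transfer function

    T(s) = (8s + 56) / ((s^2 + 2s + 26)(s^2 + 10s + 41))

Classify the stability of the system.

The poles can be read from the denominator factors: s = -1 ± 5j, -5 ± 4j.
Since all poles lie strictly in the left half-plane, the system is stable.

stable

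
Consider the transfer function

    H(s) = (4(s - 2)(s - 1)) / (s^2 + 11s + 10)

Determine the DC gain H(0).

Set s = 0: H(0) = (8) / (10) = 4/5.

H(0) = 4/5 ≈ 0.8000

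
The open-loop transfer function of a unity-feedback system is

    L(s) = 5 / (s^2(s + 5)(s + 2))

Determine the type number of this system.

The denominator has 2 factors of s at the origin (free integrators), so this is a Type 2 system.

Type 2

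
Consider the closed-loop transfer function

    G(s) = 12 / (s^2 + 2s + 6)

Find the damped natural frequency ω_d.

Comparing s^2 + 2s + 6 to s^2 + 2ζωₙs + ωₙ²: ωₙ = √6 ≈ 2.449 rad/s and ζ = 2/(2·√6) ≈ 0.4082.
ζωₙ = 2/2 = 1, so ω_d = ωₙ√(1−ζ²) = √(ωₙ² − (ζωₙ)²) = √(6 − 1²) = √5 ≈ 2.236 rad/s.

ω_d ≈ 2.236 rad/s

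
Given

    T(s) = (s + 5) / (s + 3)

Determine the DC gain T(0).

At s = 0 each factor (s + a) contributes a and each (s^2 + bs + c) contributes c.
T(0) = 1·(5) / ((3)) = 5/3 = 5/3.

T(0) = 5/3 ≈ 1.667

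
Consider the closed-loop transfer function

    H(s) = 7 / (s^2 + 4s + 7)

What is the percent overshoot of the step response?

%OS ≈ 2.66%

Comparing s^2 + 4s + 7 to s^2 + 2ζωₙs + ωₙ²: ωₙ = √7 ≈ 2.646 rad/s and ζ = 4/(2·√7) ≈ 0.7559.
%OS = 100·exp(−πζ/√(1−ζ²)) = 100·exp(−π·0.7559/√(1−0.7559²)) ≈ 2.66%.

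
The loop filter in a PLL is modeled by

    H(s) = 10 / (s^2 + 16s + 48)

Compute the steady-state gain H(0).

H(0) = 5/24 ≈ 0.2083

Set s = 0: H(0) = (10) / (48) = 5/24.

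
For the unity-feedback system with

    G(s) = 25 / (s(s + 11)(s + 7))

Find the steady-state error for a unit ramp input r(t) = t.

e_ss = 3.080

G(s) has one pole at the origin.
This is a Type 1 system. Kv = lim_{s→0} s·G(s) = 25/77.
e_ss = 1/Kv = 1/(25/77) = 77/25 ≈ 3.080.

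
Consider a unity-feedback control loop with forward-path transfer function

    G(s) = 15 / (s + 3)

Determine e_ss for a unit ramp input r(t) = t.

G(s) has no poles at the origin.
This is a Type 0 system; Kv = lim_{s→0} s·G(s) = 0, so the steady-state error for a ramp input is infinite.

e_ss = ∞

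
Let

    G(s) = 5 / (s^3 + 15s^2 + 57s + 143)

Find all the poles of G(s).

s = -2 ± 3j, -11

The poles are the roots of the denominator s^3 + 15s^2 + 57s + 143 = 0.
Trying s = -11: the polynomial evaluates to 0, so (s + 11) is a factor.
Dividing out leaves s^2 + 4s + 13 = 0.
The quadratic formula then gives s = -2 ± 3j.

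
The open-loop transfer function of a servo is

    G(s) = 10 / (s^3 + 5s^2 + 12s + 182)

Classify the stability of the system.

unstable

The denominator s^3 + 5s^2 + 12s + 182 factors as (s + 7)(s^2 - 2s + 26), giving poles at s = -7, 1 + 5j, 1 - 5j.
Since the pole(s) at s = 1 ± 5j lie in the right half-plane, the system is unstable.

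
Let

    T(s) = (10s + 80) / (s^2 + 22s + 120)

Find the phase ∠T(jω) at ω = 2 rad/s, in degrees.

∠T(j2) ≈ -6.736°

At s = j2: numerator = 80 + j20, denominator = 116 + j44.
∠T = ∠num − ∠den = 14.036° − (20.772°) = -6.736°.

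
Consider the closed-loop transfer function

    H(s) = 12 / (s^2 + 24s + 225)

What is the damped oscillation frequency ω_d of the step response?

ω_d = 9 rad/s

Comparing s^2 + 24s + 225 to s^2 + 2ζωₙs + ωₙ²: ωₙ = 15 rad/s and ζ = 24/(2·15) = 0.8.
ζωₙ = 24/2 = 12, so ω_d = ωₙ√(1−ζ²) = √(ωₙ² − (ζωₙ)²) = √(225 − 12²) = √81 = 9 rad/s.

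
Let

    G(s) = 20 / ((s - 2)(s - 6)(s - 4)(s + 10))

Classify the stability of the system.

unstable

The poles can be read from the denominator factors: s = 2, 6, 4, -10.
Since the pole(s) at s = 2, 6, 4 lie in the right half-plane, the system is unstable.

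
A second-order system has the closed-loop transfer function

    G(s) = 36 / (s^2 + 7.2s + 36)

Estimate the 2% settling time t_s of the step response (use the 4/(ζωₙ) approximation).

Comparing s^2 + 7.2s + 36 to s^2 + 2ζωₙs + ωₙ²: ωₙ = 6 rad/s and ζ = 7.2/(2·6) = 0.6.
ζωₙ = 7.2/2 = 3.6, so t_s ≈ 4/(ζωₙ) = 4/3.6 ≈ 1.111 s.

t_s ≈ 1.111 s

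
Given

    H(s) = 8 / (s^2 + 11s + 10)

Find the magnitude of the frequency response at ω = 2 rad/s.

|H(j2)| ≈ 0.3508

Substitute s = j2: numerator = 8, denominator = 6 + j22.
|H(j2)| = |8| / |6 + j22| = 8 / 22.804 ≈ 0.3508.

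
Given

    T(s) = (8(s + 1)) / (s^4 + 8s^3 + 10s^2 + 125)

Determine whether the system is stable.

unstable

The denominator s^4 + 8s^3 + 10s^2 + 125 factors as (s + 5)^2(s^2 - 2s + 5), giving poles at s = -5, -5, 1 ± 2j.
Since the pole(s) at s = 1 + 2j, 1 - 2j lie in the right half-plane, the system is unstable.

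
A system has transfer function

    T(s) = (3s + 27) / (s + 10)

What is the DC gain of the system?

Set s = 0: T(0) = (27) / (10) = 27/10.

T(0) = 27/10 ≈ 2.700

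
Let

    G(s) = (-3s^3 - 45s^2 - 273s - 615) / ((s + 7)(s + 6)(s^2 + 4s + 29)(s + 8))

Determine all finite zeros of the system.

s = -5 ± 4j, -5

Set the numerator to zero: -3s^3 - 45s^2 - 273s - 615 = 0, i.e. -3·(s^3 + 15s^2 + 91s + 205) = 0.
Factoring: (s^2 + 10s + 41)(s + 5) = 0.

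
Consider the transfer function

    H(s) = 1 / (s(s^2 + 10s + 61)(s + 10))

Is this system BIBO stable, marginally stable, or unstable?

The poles can be read from the denominator factors: s = 0, -5 ± 6j, -10.
Since the simple pole(s) at s = 0 lie on the jω-axis with none in the right half-plane, the system is marginally stable.

marginally stable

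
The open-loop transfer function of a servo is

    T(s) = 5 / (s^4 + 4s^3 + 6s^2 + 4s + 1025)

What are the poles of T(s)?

The poles are the roots of the denominator s^4 + 4s^3 + 6s^2 + 4s + 1025 = 0.
No real roots exist; factor into two real quadratics: (s^2 + 10s + 41)(s^2 - 6s + 25) = 0.
Each quadratic gives a conjugate pair via the quadratic formula.

s = -5 ± 4j, 3 ± 4j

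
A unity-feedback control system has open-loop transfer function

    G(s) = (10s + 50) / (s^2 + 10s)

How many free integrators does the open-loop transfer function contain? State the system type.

Factor s from the denominator: s^2 + 10s = s·(s + 10).
There is 1 pole at the origin, so the system is Type 1.

Type 1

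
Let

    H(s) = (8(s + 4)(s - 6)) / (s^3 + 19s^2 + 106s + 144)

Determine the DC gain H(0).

H(0) = -4/3 ≈ -1.333

Set s = 0: H(0) = (-192) / (144) = -4/3.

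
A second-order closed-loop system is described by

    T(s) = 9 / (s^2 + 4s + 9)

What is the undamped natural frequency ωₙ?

ωₙ = 3 rad/s

Compare the denominator to the standard form s^2 + 2ζωₙs + ωₙ².
ωₙ² = 9, so ωₙ = 3 rad/s.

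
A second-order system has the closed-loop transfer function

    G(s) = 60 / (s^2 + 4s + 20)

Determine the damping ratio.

Compare the denominator to the standard form s^2 + 2ζωₙs + ωₙ².
ωₙ² = 20, so ωₙ = √20 ≈ 4.472 rad/s.
2ζωₙ = 4, so ζ = 4/(2·√20) ≈ 0.4472.
With ζ = 0.4472 the response is underdamped.

ζ ≈ 0.4472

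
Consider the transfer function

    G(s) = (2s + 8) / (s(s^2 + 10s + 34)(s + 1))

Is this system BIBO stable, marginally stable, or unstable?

marginally stable

The poles can be read from the denominator factors: s = 0, -5 + 3j, -5 - 3j, -1.
Since the simple pole(s) at s = 0 lie on the jω-axis with none in the right half-plane, the system is marginally stable.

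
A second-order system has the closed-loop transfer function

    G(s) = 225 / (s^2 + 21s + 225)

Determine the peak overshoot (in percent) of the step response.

%OS ≈ 4.60%

Comparing s^2 + 21s + 225 to s^2 + 2ζωₙs + ωₙ²: ωₙ = 15 rad/s and ζ = 21/(2·15) = 0.7.
%OS = 100·exp(−πζ/√(1−ζ²)) = 100·exp(−π·0.7/√(1−0.7²)) ≈ 4.60%.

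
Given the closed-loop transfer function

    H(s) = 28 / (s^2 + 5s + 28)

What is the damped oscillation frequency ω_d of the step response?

Comparing s^2 + 5s + 28 to s^2 + 2ζωₙs + ωₙ²: ωₙ = √28 ≈ 5.292 rad/s and ζ = 5/(2·√28) ≈ 0.4725.
ζωₙ = 5/2 = 2.5, so ω_d = ωₙ√(1−ζ²) = √(ωₙ² − (ζωₙ)²) = √(28 − 2.5²) = √21.75 ≈ 4.664 rad/s.

ω_d ≈ 4.664 rad/s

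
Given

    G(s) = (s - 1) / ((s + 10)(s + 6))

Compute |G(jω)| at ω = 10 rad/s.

Substitute s = j10: numerator = -1 + j10, denominator = -40 + j160.
|G(j10)| = |-1 + j10| / |-40 + j160| = 10.050 / 164.92 ≈ 0.06094.

|G(j10)| ≈ 0.06094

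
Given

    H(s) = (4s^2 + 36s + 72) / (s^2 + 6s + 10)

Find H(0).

Set s = 0: H(0) = (72) / (10) = 36/5.

H(0) = 36/5 ≈ 7.200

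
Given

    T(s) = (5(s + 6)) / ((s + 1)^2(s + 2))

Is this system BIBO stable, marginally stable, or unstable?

stable

The poles can be read from the denominator factors: s = -1, -2, -1.
Since all poles lie strictly in the left half-plane, the system is stable.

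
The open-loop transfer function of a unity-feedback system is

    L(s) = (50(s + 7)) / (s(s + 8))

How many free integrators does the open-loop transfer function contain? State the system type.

Type 1

The denominator has 1 factor of s at the origin (free integrator), so this is a Type 1 system.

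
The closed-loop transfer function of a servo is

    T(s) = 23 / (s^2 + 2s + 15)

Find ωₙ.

ωₙ ≈ 3.873 rad/s

Compare the denominator to the standard form s^2 + 2ζωₙs + ωₙ².
ωₙ² = 15, so ωₙ = √15 ≈ 3.873 rad/s.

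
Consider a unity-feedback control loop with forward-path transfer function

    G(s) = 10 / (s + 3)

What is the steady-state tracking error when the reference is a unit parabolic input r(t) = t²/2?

G(s) has no poles at the origin.
This is a Type 0 system; Ka = lim_{s→0} s^2·G(s) = 0, so the steady-state error for a parabola input is infinite.

e_ss = ∞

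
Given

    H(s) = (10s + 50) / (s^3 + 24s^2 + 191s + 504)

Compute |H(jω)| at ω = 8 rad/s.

Substitute s = j8: numerator = 50 + j80, denominator = -1032 + j1016.
|H(j8)| = |50 + j80| / |-1032 + j1016| = 94.340 / 1448.2 ≈ 0.06514.

|H(j8)| ≈ 0.06514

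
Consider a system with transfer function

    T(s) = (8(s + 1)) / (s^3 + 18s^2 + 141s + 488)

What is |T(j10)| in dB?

Substitute s = j10: numerator = 8 + j80, denominator = -1312 + j410.
|T(j10)| = |8 + j80| / |-1312 + j410| = 80.399 / 1374.6 ≈ 0.05849.
In decibels: 20·log₁₀(0.05849) ≈ -24.7 dB.

|T(j10)|_dB ≈ -24.7 dB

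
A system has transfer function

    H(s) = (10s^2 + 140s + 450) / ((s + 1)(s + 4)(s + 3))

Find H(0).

Set s = 0: H(0) = (450) / (12) = 75/2.

H(0) = 75/2 ≈ 37.50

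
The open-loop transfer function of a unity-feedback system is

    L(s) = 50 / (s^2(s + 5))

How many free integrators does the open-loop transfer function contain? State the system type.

The denominator has 2 factors of s at the origin (free integrators), so this is a Type 2 system.

Type 2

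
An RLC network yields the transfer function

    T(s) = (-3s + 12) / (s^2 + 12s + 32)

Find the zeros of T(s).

s = 4

Set the numerator to zero: -3s + 12 = 0, i.e. -3·(s - 4) = 0.
So s = 4.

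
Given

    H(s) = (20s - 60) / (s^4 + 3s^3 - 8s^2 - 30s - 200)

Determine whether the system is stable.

The denominator s^4 + 3s^3 - 8s^2 - 30s - 200 factors as (s - 4)(s^2 + 2s + 10)(s + 5), giving poles at s = 4, -1 ± 3j, -5.
Since the pole(s) at s = 4 lie in the right half-plane, the system is unstable.

unstable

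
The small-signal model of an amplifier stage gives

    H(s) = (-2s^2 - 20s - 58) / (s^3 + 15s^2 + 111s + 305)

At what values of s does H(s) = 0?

s = -5 ± 2j

Set the numerator to zero: -2s^2 - 20s - 58 = 0, i.e. -2·(s^2 + 10s + 29) = 0.
Factoring: (s^2 + 10s + 29) = 0.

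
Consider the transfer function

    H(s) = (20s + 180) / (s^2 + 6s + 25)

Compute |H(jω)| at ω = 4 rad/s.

Substitute s = j4: numerator = 180 + j80, denominator = 9 + j24.
|H(j4)| = |180 + j80| / |9 + j24| = 196.98 / 25.632 ≈ 7.685.

|H(j4)| ≈ 7.685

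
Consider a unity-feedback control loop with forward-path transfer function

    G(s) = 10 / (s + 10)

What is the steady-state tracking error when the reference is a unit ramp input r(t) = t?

e_ss = ∞

G(s) has no poles at the origin.
This is a Type 0 system; Kv = lim_{s→0} s·G(s) = 0, so the steady-state error for a ramp input is infinite.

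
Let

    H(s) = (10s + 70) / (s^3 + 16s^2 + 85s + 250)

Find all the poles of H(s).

s = -3 + 4j, -3 - 4j, -10

The poles are the roots of the denominator s^3 + 16s^2 + 85s + 250 = 0.
Trying s = -10: the polynomial evaluates to 0, so (s + 10) is a factor.
Dividing out leaves s^2 + 6s + 25 = 0.
The quadratic formula then gives s = -3 ± 4j.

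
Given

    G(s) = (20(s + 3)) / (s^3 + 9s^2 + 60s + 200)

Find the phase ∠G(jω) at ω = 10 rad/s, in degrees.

At s = j10: numerator = 60 + j200, denominator = -700 - j400.
∠G = ∠num − ∠den = 73.301° − (-150.26°) = 223.6°, which wraps to -136.4°.

∠G(j10) ≈ -136.4°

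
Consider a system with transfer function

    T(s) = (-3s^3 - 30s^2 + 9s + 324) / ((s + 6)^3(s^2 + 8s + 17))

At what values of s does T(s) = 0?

s = 3, -4, -9

Set the numerator to zero: -3s^3 - 30s^2 + 9s + 324 = 0, i.e. -3·(s^3 + 10s^2 - 3s - 108) = 0.
Factoring: (s - 3)(s + 4)(s + 9) = 0.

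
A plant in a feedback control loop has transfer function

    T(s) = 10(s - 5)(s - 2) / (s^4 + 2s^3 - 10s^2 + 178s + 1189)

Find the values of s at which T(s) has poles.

The poles are the roots of the denominator s^4 + 2s^3 - 10s^2 + 178s + 1189 = 0.
No real roots exist; factor into two real quadratics: (s^2 - 8s + 41)(s^2 + 10s + 29) = 0.
Each quadratic gives a conjugate pair via the quadratic formula.

s = 4 + 5j, 4 - 5j, -5 + 2j, -5 - 2j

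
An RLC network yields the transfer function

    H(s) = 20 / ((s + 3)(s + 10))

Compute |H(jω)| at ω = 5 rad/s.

Substitute s = j5: numerator = 20, denominator = 5 + j65.
|H(j5)| = |20| / |5 + j65| = 20 / 65.192 ≈ 0.3068.

|H(j5)| ≈ 0.3068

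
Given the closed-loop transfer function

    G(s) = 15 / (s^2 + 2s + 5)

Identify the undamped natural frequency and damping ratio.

Compare the denominator to the standard form s^2 + 2ζωₙs + ωₙ².
ωₙ² = 5, so ωₙ = √5 ≈ 2.236 rad/s.
2ζωₙ = 2, so ζ = 2/(2·√5) ≈ 0.4472.

ωₙ ≈ 2.236 rad/s, ζ ≈ 0.4472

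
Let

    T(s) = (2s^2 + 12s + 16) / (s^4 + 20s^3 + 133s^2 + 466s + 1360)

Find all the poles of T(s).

The poles are the roots of the denominator s^4 + 20s^3 + 133s^2 + 466s + 1360 = 0.
Trying s = -8: the polynomial evaluates to 0, so (s + 8) is a factor.
Dividing out leaves s^3 + 12s^2 + 37s + 170 = 0.
This factors further as (s^2 + 2s + 17)(s + 10) = 0.

s = -1 + 4j, -1 - 4j, -8, -10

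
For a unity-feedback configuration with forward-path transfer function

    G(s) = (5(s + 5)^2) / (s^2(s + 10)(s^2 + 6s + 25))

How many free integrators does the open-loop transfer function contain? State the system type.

The denominator has 2 factors of s at the origin (free integrators), so this is a Type 2 system.

Type 2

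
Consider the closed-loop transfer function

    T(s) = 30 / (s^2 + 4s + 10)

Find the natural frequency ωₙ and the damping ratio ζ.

ωₙ ≈ 3.162 rad/s, ζ ≈ 0.6325

Compare the denominator to the standard form s^2 + 2ζωₙs + ωₙ².
ωₙ² = 10, so ωₙ = √10 ≈ 3.162 rad/s.
2ζωₙ = 4, so ζ = 4/(2·√10) ≈ 0.6325.
With ζ = 0.6325 the response is underdamped.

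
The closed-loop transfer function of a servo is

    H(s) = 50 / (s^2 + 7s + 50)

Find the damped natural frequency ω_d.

ω_d ≈ 6.144 rad/s

Comparing s^2 + 7s + 50 to s^2 + 2ζωₙs + ωₙ²: ωₙ = √50 ≈ 7.071 rad/s and ζ = 7/(2·√50) ≈ 0.4950.
ζωₙ = 7/2 = 3.5, so ω_d = ωₙ√(1−ζ²) = √(ωₙ² − (ζωₙ)²) = √(50 − 3.5²) = √37.75 ≈ 6.144 rad/s.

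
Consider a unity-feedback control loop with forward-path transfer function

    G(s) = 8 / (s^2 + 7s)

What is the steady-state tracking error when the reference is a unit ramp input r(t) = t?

e_ss = 0.8750

G(s) has one pole at the origin.
This is a Type 1 system. Kv = lim_{s→0} s·G(s) = 8/7.
e_ss = 1/Kv = 1/(8/7) = 7/8 ≈ 0.8750.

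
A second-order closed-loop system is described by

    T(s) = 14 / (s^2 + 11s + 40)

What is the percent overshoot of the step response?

Comparing s^2 + 11s + 40 to s^2 + 2ζωₙs + ωₙ²: ωₙ = √40 ≈ 6.325 rad/s and ζ = 11/(2·√40) ≈ 0.8696.
%OS = 100·exp(−πζ/√(1−ζ²)) = 100·exp(−π·0.8696/√(1−0.8696²)) ≈ 0.395%.

%OS ≈ 0.395%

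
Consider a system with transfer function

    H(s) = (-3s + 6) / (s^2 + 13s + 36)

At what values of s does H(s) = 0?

Set the numerator to zero: -3s + 6 = 0, i.e. -3·(s - 2) = 0.
So s = 2.

s = 2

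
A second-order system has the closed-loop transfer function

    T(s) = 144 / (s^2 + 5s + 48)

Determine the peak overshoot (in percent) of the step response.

Comparing s^2 + 5s + 48 to s^2 + 2ζωₙs + ωₙ²: ωₙ = √48 ≈ 6.928 rad/s and ζ = 5/(2·√48) ≈ 0.3608.
%OS = 100·exp(−πζ/√(1−ζ²)) = 100·exp(−π·0.3608/√(1−0.3608²)) ≈ 29.7%.

%OS ≈ 29.7%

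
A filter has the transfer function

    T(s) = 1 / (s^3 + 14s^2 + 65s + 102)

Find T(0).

Set s = 0: T(0) = (1) / (102) = 1/102.

T(0) = 1/102 ≈ 0.009804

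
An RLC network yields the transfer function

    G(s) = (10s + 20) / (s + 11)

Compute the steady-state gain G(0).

G(0) = 20/11 ≈ 1.818

Set s = 0: G(0) = (20) / (11) = 20/11.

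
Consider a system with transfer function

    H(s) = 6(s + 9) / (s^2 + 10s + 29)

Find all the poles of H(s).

The poles are the roots of the denominator s^2 + 10s + 29 = 0.
Using the quadratic formula: s = (-10 ± √(-16))/2 = -5 ± 2j.

s = -5 ± 2j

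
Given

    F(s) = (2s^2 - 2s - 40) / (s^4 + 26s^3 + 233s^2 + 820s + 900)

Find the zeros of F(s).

Set the numerator to zero: 2s^2 - 2s - 40 = 0, i.e. 2·(s^2 - s - 20) = 0.
Factoring: (s - 5)(s + 4) = 0.

s = 5, -4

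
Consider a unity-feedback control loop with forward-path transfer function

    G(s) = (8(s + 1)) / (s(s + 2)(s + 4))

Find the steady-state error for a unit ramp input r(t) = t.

e_ss = 1

G(s) has one pole at the origin.
This is a Type 1 system. Kv = lim_{s→0} s·G(s) = 8/8 = 1.
e_ss = 1/Kv = 1/(1) = 1.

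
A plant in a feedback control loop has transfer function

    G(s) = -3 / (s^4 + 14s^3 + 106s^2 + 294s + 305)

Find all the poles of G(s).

s = -5 ± 6j, -2 ± j

The poles are the roots of the denominator s^4 + 14s^3 + 106s^2 + 294s + 305 = 0.
No real roots exist; factor into two real quadratics: (s^2 + 10s + 61)(s^2 + 4s + 5) = 0.
Each quadratic gives a conjugate pair via the quadratic formula.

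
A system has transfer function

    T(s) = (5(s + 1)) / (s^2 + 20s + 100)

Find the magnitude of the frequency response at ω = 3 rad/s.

Substitute s = j3: numerator = 5 + j15, denominator = 91 + j60.
|T(j3)| = |5 + j15| / |91 + j60| = 15.811 / 109 ≈ 0.1451.

|T(j3)| ≈ 0.1451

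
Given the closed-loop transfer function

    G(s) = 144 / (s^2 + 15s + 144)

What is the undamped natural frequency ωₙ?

ωₙ = 12 rad/s

Compare the denominator to the standard form s^2 + 2ζωₙs + ωₙ².
ωₙ² = 144, so ωₙ = 12 rad/s.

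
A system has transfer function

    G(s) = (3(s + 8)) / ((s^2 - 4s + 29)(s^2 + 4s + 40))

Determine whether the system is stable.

The poles can be read from the denominator factors: s = 2 + 5j, 2 - 5j, -2 + 6j, -2 - 6j.
Since the pole(s) at s = 2 ± 5j lie in the right half-plane, the system is unstable.

unstable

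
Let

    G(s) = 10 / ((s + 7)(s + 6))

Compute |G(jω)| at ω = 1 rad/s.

|G(j1)| ≈ 0.2325

Substitute s = j1: numerator = 10, denominator = 41 + j13.
|G(j1)| = |10| / |41 + j13| = 10 / 43.012 ≈ 0.2325.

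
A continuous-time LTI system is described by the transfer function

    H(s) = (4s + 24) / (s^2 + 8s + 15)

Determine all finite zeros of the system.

Set the numerator to zero: 4s + 24 = 0, i.e. 4·(s + 6) = 0.
So s = -6.

s = -6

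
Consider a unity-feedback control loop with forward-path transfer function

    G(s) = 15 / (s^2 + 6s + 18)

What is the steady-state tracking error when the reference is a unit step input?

e_ss = 0.5455

G(s) has no poles at the origin.
This is a Type 0 system. Kp = lim_{s→0} G(s) = 15/18 = 5/6.
e_ss = 1/(1 + Kp) = 1/(1 + 5/6) = 6/11 ≈ 0.5455.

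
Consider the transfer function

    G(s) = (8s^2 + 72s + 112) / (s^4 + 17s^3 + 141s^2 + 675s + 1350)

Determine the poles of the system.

The poles are the roots of the denominator s^4 + 17s^3 + 141s^2 + 675s + 1350 = 0.
Trying s = -5: the polynomial evaluates to 0, so (s + 5) is a factor.
Dividing out leaves s^3 + 12s^2 + 81s + 270 = 0.
This factors further as (s^2 + 6s + 45)(s + 6) = 0.

s = -3 ± 6j, -5, -6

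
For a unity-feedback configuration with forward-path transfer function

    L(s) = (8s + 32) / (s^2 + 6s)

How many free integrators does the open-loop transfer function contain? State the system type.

Type 1

Factor s from the denominator: s^2 + 6s = s·(s + 6).
There is 1 pole at the origin, so the system is Type 1.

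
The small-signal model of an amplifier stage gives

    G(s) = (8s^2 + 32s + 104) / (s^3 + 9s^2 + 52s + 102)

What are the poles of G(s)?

s = -3, -3 + 5j, -3 - 5j

The poles are the roots of the denominator s^3 + 9s^2 + 52s + 102 = 0.
Trying s = -3: the polynomial evaluates to 0, so (s + 3) is a factor.
Dividing out leaves s^2 + 6s + 34 = 0.
The quadratic formula then gives s = -3 ± 5j.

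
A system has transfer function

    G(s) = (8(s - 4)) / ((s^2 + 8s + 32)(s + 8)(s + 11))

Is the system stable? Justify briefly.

The poles can be read from the denominator factors: s = -4 ± 4j, -8, -11.
Since all poles lie strictly in the left half-plane, the system is stable.

stable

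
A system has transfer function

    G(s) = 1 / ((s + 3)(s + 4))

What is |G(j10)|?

|G(j10)| ≈ 0.008893

Substitute s = j10: numerator = 1, denominator = -88 + j70.
|G(j10)| = |1| / |-88 + j70| = 1 / 112.45 ≈ 0.008893.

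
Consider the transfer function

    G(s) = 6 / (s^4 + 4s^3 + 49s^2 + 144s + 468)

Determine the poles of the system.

s = 6j, -6j, -2 + 3j, -2 - 3j

The poles are the roots of the denominator s^4 + 4s^3 + 49s^2 + 144s + 468 = 0.
No real roots exist; factor into two real quadratics: (s^2 + 36)(s^2 + 4s + 13) = 0.
Each quadratic gives a conjugate pair via the quadratic formula.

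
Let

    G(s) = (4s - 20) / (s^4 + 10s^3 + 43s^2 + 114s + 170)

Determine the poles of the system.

s = -1 ± 3j, -4 ± j

The poles are the roots of the denominator s^4 + 10s^3 + 43s^2 + 114s + 170 = 0.
No real roots exist; factor into two real quadratics: (s^2 + 2s + 10)(s^2 + 8s + 17) = 0.
Each quadratic gives a conjugate pair via the quadratic formula.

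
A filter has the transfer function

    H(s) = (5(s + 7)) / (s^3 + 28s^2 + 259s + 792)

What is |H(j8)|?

Substitute s = j8: numerator = 35 + j40, denominator = -1000 + j1560.
|H(j8)| = |35 + j40| / |-1000 + j1560| = 53.151 / 1853.0 ≈ 0.02868.

|H(j8)| ≈ 0.02868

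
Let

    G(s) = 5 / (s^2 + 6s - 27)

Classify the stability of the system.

The denominator s^2 + 6s - 27 factors as (s + 9)(s - 3), giving poles at s = -9, 3.
Since the pole(s) at s = 3 lie in the right half-plane, the system is unstable.

unstable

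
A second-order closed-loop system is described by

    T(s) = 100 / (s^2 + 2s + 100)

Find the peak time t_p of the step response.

t_p ≈ 0.3157 s

Comparing s^2 + 2s + 100 to s^2 + 2ζωₙs + ωₙ²: ωₙ = 10 rad/s and ζ = 2/(2·10) = 0.1.
ζωₙ = 2/2 = 1, so ω_d = ωₙ√(1−ζ²) = √(ωₙ² − (ζωₙ)²) = √(100 − 1²) = √99 ≈ 9.950 rad/s.
t_p = π/ω_d = π/9.950 ≈ 0.3157 s.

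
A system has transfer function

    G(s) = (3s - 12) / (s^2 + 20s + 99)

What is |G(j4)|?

|G(j4)| ≈ 0.1472

Substitute s = j4: numerator = -12 + j12, denominator = 83 + j80.
|G(j4)| = |-12 + j12| / |83 + j80| = 16.971 / 115.28 ≈ 0.1472.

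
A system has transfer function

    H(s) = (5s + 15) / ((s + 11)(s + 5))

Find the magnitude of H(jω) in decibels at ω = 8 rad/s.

Substitute s = j8: numerator = 15 + j40, denominator = -9 + j128.
|H(j8)| = |15 + j40| / |-9 + j128| = 42.720 / 128.32 ≈ 0.3329.
In decibels: 20·log₁₀(0.3329) ≈ -9.55 dB.

|H(j8)|_dB ≈ -9.55 dB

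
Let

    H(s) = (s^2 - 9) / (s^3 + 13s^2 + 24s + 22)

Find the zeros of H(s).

s = -3, 3

Set the numerator to zero: s^2 - 9 = 0.
Factoring: (s + 3)(s - 3) = 0.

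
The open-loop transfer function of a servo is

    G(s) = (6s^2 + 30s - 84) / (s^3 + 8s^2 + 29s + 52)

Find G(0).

Set s = 0: G(0) = (-84) / (52) = -21/13.

G(0) = -21/13 ≈ -1.615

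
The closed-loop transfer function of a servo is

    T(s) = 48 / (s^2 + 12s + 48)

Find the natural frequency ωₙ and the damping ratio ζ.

ωₙ ≈ 6.928 rad/s, ζ ≈ 0.8660

Compare the denominator to the standard form s^2 + 2ζωₙs + ωₙ².
ωₙ² = 48, so ωₙ = √48 ≈ 6.928 rad/s.
2ζωₙ = 12, so ζ = 12/(2·√48) ≈ 0.8660.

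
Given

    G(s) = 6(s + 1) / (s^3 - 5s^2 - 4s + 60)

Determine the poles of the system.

s = -3, 4 ± 2j

The poles are the roots of the denominator s^3 - 5s^2 - 4s + 60 = 0.
Trying s = -3: the polynomial evaluates to 0, so (s + 3) is a factor.
Dividing out leaves s^2 - 8s + 20 = 0.
The quadratic formula then gives s = 4 ± 2j.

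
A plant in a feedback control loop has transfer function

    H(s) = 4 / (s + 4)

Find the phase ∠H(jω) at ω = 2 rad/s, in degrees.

At s = j2: numerator = 4, denominator = 4 + j2.
∠H = ∠num − ∠den = 0° − (26.565°) = -26.57°.

∠H(j2) ≈ -26.57°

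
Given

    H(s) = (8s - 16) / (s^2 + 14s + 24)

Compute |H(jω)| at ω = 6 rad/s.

Substitute s = j6: numerator = -16 + j48, denominator = -12 + j84.
|H(j6)| = |-16 + j48| / |-12 + j84| = 50.596 / 84.853 ≈ 0.5963.

|H(j6)| ≈ 0.5963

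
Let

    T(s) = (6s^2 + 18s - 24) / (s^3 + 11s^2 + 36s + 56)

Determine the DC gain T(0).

Set s = 0: T(0) = (-24) / (56) = -3/7.

T(0) = -3/7 ≈ -0.4286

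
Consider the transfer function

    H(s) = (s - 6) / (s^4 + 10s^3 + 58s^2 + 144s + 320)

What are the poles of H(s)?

The poles are the roots of the denominator s^4 + 10s^3 + 58s^2 + 144s + 320 = 0.
No real roots exist; factor into two real quadratics: (s^2 + 8s + 32)(s^2 + 2s + 10) = 0.
Each quadratic gives a conjugate pair via the quadratic formula.

s = -4 + 4j, -4 - 4j, -1 + 3j, -1 - 3j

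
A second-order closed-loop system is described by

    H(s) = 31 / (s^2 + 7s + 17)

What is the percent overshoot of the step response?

%OS ≈ 0.644%

Comparing s^2 + 7s + 17 to s^2 + 2ζωₙs + ωₙ²: ωₙ = √17 ≈ 4.123 rad/s and ζ = 7/(2·√17) ≈ 0.8489.
%OS = 100·exp(−πζ/√(1−ζ²)) = 100·exp(−π·0.8489/√(1−0.8489²)) ≈ 0.644%.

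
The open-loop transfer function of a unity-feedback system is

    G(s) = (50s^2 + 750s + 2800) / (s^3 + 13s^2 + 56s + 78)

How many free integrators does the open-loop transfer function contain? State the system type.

The denominator has no factor of s at the origin — no free integrator — so this is a Type 0 system.

Type 0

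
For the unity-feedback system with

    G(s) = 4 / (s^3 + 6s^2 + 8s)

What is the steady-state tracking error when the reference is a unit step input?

G(s) has one pole at the origin.
This is a Type 1 system; for a step input the steady-state error is zero.

e_ss = 0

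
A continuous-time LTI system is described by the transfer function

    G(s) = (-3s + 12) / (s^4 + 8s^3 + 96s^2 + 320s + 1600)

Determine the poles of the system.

s = -2 + 6j, -2 - 6j, -2 + 6j, -2 - 6j

The poles are the roots of the denominator s^4 + 8s^3 + 96s^2 + 320s + 1600 = 0.
No real roots exist; factor into two real quadratics: (s^2 + 4s + 40)(s^2 + 4s + 40) = 0.
Each quadratic gives a conjugate pair via the quadratic formula.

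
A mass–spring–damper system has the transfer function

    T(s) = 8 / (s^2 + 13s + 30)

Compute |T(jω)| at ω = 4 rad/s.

|T(j4)| ≈ 0.1486

Substitute s = j4: numerator = 8, denominator = 14 + j52.
|T(j4)| = |8| / |14 + j52| = 8 / 53.852 ≈ 0.1486.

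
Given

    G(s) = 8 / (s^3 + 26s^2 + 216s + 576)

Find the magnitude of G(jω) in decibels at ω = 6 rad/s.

Substitute s = j6: numerator = 8, denominator = -360 + j1080.
|G(j6)| = |8| / |-360 + j1080| = 8 / 1138.4 ≈ 0.007027.
In decibels: 20·log₁₀(0.007027) ≈ -43.1 dB.

|G(j6)|_dB ≈ -43.1 dB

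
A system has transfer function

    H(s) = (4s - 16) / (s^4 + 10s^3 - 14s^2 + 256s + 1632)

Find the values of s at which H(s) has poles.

s = 3 + 5j, 3 - 5j, -12, -4

The poles are the roots of the denominator s^4 + 10s^3 - 14s^2 + 256s + 1632 = 0.
Trying s = -12: the polynomial evaluates to 0, so (s + 12) is a factor.
Dividing out leaves s^3 - 2s^2 + 10s + 136 = 0.
This factors further as (s^2 - 6s + 34)(s + 4) = 0.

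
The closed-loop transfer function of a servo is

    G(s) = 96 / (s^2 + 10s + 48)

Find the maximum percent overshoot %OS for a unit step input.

%OS ≈ 3.78%

Comparing s^2 + 10s + 48 to s^2 + 2ζωₙs + ωₙ²: ωₙ = √48 ≈ 6.928 rad/s and ζ = 10/(2·√48) ≈ 0.7217.
%OS = 100·exp(−πζ/√(1−ζ²)) = 100·exp(−π·0.7217/√(1−0.7217²)) ≈ 3.78%.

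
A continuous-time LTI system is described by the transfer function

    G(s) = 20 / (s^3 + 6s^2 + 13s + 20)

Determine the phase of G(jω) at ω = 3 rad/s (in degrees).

At s = j3: numerator = 20, denominator = -34 + j12.
∠G = ∠num − ∠den = 0° − (160.56°) = -160.6°.

∠G(j3) ≈ -160.6°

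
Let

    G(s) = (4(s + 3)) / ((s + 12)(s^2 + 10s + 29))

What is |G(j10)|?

Substitute s = j10: numerator = 12 + j40, denominator = -1852 + j490.
|G(j10)| = |12 + j40| / |-1852 + j490| = 41.761 / 1915.7 ≈ 0.02180.

|G(j10)| ≈ 0.02180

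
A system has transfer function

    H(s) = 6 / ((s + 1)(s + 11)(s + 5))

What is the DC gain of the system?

Set s = 0: H(0) = (6) / (55) = 6/55.

H(0) = 6/55 ≈ 0.1091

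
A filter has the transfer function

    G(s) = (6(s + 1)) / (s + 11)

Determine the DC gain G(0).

G(0) = 6/11 ≈ 0.5455

At s = 0 each factor (s + a) contributes a and each (s^2 + bs + c) contributes c.
G(0) = 6·(1) / ((11)) = 6/11 = 6/11.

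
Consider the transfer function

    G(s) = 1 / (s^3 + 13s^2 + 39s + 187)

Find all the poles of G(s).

The poles are the roots of the denominator s^3 + 13s^2 + 39s + 187 = 0.
Trying s = -11: the polynomial evaluates to 0, so (s + 11) is a factor.
Dividing out leaves s^2 + 2s + 17 = 0.
The quadratic formula then gives s = -1 ± 4j.

s = -1 ± 4j, -11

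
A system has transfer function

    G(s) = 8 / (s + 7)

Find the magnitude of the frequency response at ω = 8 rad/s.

|G(j8)| ≈ 0.7526

Substitute s = j8: numerator = 8, denominator = 7 + j8.
|G(j8)| = |8| / |7 + j8| = 8 / 10.630 ≈ 0.7526.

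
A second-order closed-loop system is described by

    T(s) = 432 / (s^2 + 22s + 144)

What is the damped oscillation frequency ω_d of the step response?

Comparing s^2 + 22s + 144 to s^2 + 2ζωₙs + ωₙ²: ωₙ = 12 rad/s and ζ = 22/(2·12) ≈ 0.9167.
ζωₙ = 22/2 = 11, so ω_d = ωₙ√(1−ζ²) = √(ωₙ² − (ζωₙ)²) = √(144 − 11²) = √23 ≈ 4.796 rad/s.

ω_d ≈ 4.796 rad/s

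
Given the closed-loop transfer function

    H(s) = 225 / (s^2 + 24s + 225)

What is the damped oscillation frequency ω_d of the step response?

Comparing s^2 + 24s + 225 to s^2 + 2ζωₙs + ωₙ²: ωₙ = 15 rad/s and ζ = 24/(2·15) = 0.8.
ζωₙ = 24/2 = 12, so ω_d = ωₙ√(1−ζ²) = √(ωₙ² − (ζωₙ)²) = √(225 − 12²) = √81 = 9 rad/s.

ω_d = 9 rad/s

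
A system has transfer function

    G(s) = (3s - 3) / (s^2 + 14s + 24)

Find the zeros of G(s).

Set the numerator to zero: 3s - 3 = 0, i.e. 3·(s - 1) = 0.
So s = 1.

s = 1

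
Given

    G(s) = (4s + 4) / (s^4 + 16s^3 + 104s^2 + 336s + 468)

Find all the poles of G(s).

s = -5 ± j, -3 ± 3j

The poles are the roots of the denominator s^4 + 16s^3 + 104s^2 + 336s + 468 = 0.
No real roots exist; factor into two real quadratics: (s^2 + 10s + 26)(s^2 + 6s + 18) = 0.
Each quadratic gives a conjugate pair via the quadratic formula.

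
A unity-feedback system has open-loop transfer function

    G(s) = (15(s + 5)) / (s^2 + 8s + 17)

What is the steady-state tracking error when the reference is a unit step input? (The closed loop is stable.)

e_ss = 0.1848

G(s) has no poles at the origin.
This is a Type 0 system. Kp = lim_{s→0} G(s) = 75/17.
e_ss = 1/(1 + Kp) = 1/(1 + 75/17) = 17/92 ≈ 0.1848.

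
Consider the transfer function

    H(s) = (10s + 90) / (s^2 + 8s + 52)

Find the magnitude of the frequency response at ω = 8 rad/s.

|H(j8)| ≈ 1.849

Substitute s = j8: numerator = 90 + j80, denominator = -12 + j64.
|H(j8)| = |90 + j80| / |-12 + j64| = 120.42 / 65.115 ≈ 1.849.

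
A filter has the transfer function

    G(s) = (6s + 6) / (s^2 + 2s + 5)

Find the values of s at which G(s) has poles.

s = -1 ± 2j

The poles are the roots of the denominator s^2 + 2s + 5 = 0.
Using the quadratic formula: s = (-2 ± √(-16))/2 = -1 ± 2j.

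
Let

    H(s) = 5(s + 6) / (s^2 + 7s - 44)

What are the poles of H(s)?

The poles are the roots of the denominator s^2 + 7s - 44 = 0.
Factoring: (s - 4)(s + 11) = 0, so s = 4 and s = -11.

s = 4, -11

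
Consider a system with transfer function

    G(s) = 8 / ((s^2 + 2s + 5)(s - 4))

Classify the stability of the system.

unstable

The poles can be read from the denominator factors: s = -1 ± 2j, 4.
Since the pole(s) at s = 4 lie in the right half-plane, the system is unstable.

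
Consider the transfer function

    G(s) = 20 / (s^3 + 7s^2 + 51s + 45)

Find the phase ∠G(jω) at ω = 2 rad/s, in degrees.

At s = j2: numerator = 20, denominator = 17 + j94.
∠G = ∠num − ∠den = 0° − (79.749°) = -79.75°.

∠G(j2) ≈ -79.75°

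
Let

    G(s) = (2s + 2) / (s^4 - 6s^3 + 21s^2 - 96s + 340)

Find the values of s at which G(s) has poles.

The poles are the roots of the denominator s^4 - 6s^3 + 21s^2 - 96s + 340 = 0.
No real roots exist; factor into two real quadratics: (s^2 - 8s + 20)(s^2 + 2s + 17) = 0.
Each quadratic gives a conjugate pair via the quadratic formula.

s = 4 + 2j, 4 - 2j, -1 + 4j, -1 - 4j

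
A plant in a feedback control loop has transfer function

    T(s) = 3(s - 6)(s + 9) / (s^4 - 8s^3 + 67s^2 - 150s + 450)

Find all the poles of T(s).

s = 1 + 3j, 1 - 3j, 3 + 6j, 3 - 6j

The poles are the roots of the denominator s^4 - 8s^3 + 67s^2 - 150s + 450 = 0.
No real roots exist; factor into two real quadratics: (s^2 - 2s + 10)(s^2 - 6s + 45) = 0.
Each quadratic gives a conjugate pair via the quadratic formula.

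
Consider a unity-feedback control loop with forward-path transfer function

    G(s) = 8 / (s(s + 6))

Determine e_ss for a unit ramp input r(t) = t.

G(s) has one pole at the origin.
This is a Type 1 system. Kv = lim_{s→0} s·G(s) = 8/6 = 4/3.
e_ss = 1/Kv = 1/(4/3) = 3/4 ≈ 0.7500.

e_ss = 0.7500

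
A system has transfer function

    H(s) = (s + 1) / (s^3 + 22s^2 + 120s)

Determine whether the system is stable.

marginally stable

The denominator s^3 + 22s^2 + 120s factors as s(s + 10)(s + 12), giving poles at s = 0, -10, -12.
Since the simple pole(s) at s = 0 lie on the jω-axis with none in the right half-plane, the system is marginally stable.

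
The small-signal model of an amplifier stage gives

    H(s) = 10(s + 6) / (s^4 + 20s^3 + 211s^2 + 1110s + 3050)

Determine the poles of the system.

The poles are the roots of the denominator s^4 + 20s^3 + 211s^2 + 1110s + 3050 = 0.
No real roots exist; factor into two real quadratics: (s^2 + 10s + 61)(s^2 + 10s + 50) = 0.
Each quadratic gives a conjugate pair via the quadratic formula.

s = -5 ± 6j, -5 ± 5j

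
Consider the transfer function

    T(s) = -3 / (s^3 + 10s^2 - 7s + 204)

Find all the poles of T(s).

s = 1 ± 4j, -12

The poles are the roots of the denominator s^3 + 10s^2 - 7s + 204 = 0.
Trying s = -12: the polynomial evaluates to 0, so (s + 12) is a factor.
Dividing out leaves s^2 - 2s + 17 = 0.
The quadratic formula then gives s = 1 ± 4j.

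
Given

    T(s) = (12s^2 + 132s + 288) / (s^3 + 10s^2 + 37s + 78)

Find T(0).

T(0) = 48/13 ≈ 3.692

Set s = 0: T(0) = (288) / (78) = 48/13.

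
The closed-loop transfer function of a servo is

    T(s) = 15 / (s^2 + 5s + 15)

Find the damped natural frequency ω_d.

Comparing s^2 + 5s + 15 to s^2 + 2ζωₙs + ωₙ²: ωₙ = √15 ≈ 3.873 rad/s and ζ = 5/(2·√15) ≈ 0.6455.
ζωₙ = 5/2 = 2.5, so ω_d = ωₙ√(1−ζ²) = √(ωₙ² − (ζωₙ)²) = √(15 − 2.5²) = √8.75 ≈ 2.958 rad/s.

ω_d ≈ 2.958 rad/s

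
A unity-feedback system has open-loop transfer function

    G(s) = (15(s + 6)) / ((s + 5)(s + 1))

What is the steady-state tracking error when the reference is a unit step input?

G(s) has no poles at the origin.
This is a Type 0 system. Kp = lim_{s→0} G(s) = 90/5 = 18.
e_ss = 1/(1 + Kp) = 1/(1 + 18) = 1/19 ≈ 0.05263.

e_ss = 0.05263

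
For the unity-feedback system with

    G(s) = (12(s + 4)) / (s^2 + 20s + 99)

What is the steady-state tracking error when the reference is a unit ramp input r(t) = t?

G(s) has no poles at the origin.
This is a Type 0 system; Kv = lim_{s→0} s·G(s) = 0, so the steady-state error for a ramp input is infinite.

e_ss = ∞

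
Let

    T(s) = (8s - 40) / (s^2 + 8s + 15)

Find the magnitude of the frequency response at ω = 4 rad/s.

|T(j4)| = 1.600

Substitute s = j4: numerator = -40 + j32, denominator = -1 + j32.
|T(j4)| = |-40 + j32| / |-1 + j32| = 51.225 / 32.016 = 1.600.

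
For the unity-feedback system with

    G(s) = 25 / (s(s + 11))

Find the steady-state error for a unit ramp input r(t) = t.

e_ss = 0.4400

G(s) has one pole at the origin.
This is a Type 1 system. Kv = lim_{s→0} s·G(s) = 25/11.
e_ss = 1/Kv = 1/(25/11) = 11/25 ≈ 0.4400.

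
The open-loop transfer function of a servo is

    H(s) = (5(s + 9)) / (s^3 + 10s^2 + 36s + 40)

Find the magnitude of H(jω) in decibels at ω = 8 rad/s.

|H(j8)|_dB ≈ -20.5 dB

Substitute s = j8: numerator = 45 + j40, denominator = -600 - j224.
|H(j8)| = |45 + j40| / |-600 - j224| = 60.208 / 640.45 ≈ 0.09401.
In decibels: 20·log₁₀(0.09401) ≈ -20.5 dB.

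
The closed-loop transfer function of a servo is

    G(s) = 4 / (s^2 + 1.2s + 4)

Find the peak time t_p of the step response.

Comparing s^2 + 1.2s + 4 to s^2 + 2ζωₙs + ωₙ²: ωₙ = 2 rad/s and ζ = 1.2/(2·2) = 0.3.
ζωₙ = 1.2/2 = 0.6, so ω_d = ωₙ√(1−ζ²) = √(ωₙ² − (ζωₙ)²) = √(4 − 0.6²) = √3.64 ≈ 1.908 rad/s.
t_p = π/ω_d = π/1.908 ≈ 1.647 s.

t_p ≈ 1.647 s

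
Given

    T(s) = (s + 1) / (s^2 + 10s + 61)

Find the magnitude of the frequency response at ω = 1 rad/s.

|T(j1)| ≈ 0.02325

Substitute s = j1: numerator = 1 + j1, denominator = 60 + j10.
|T(j1)| = |1 + j1| / |60 + j10| = 1.4142 / 60.828 ≈ 0.02325.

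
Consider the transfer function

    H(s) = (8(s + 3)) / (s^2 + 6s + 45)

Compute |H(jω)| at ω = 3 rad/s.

Substitute s = j3: numerator = 24 + j24, denominator = 36 + j18.
|H(j3)| = |24 + j24| / |36 + j18| = 33.941 / 40.249 ≈ 0.8433.

|H(j3)| ≈ 0.8433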